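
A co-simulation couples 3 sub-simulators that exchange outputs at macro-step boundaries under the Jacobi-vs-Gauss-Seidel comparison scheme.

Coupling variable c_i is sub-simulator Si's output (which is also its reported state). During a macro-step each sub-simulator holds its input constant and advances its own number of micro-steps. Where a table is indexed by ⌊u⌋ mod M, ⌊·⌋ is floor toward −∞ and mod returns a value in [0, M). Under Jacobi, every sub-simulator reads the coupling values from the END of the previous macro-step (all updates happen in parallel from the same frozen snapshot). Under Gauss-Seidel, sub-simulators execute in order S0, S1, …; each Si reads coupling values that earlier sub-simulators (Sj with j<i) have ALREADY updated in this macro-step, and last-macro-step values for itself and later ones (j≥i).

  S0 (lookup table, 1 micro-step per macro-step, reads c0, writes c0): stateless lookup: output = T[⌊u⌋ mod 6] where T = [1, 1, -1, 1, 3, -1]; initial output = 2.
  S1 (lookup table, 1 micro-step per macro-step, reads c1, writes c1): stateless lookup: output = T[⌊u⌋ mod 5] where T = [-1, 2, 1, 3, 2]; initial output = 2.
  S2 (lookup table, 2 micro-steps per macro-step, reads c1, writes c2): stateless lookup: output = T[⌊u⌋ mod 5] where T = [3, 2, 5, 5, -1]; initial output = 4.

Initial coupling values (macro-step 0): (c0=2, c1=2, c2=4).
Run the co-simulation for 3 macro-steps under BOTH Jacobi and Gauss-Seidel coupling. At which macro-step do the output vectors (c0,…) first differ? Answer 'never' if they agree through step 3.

[Jacobi] macro 1: S0 reads c0=2 → after 1×micro: -1; S1 reads c1=2 → after 1×micro: 1; S2 reads c1=2 → after 2×micro: 5 ⇒ (c0=-1, c1=1, c2=5)
[Jacobi] macro 2: S0 reads c0=-1 → after 1×micro: -1; S1 reads c1=1 → after 1×micro: 2; S2 reads c1=1 → after 2×micro: 2 ⇒ (c0=-1, c1=2, c2=2)
[Jacobi] macro 3: S0 reads c0=-1 → after 1×micro: -1; S1 reads c1=2 → after 1×micro: 1; S2 reads c1=2 → after 2×micro: 5 ⇒ (c0=-1, c1=1, c2=5)
[Gauss-Seidel] macro 1: S0 reads c0=2 → after 1×micro: -1; S1 reads c1=2 → after 1×micro: 1; S2 reads c1=1 → after 2×micro: 2 ⇒ (c0=-1, c1=1, c2=2)
[Gauss-Seidel] macro 2: S0 reads c0=-1 → after 1×micro: -1; S1 reads c1=1 → after 1×micro: 2; S2 reads c1=2 → after 2×micro: 5 ⇒ (c0=-1, c1=2, c2=5)
[Gauss-Seidel] macro 3: S0 reads c0=-1 → after 1×micro: -1; S1 reads c1=2 → after 1×micro: 1; S2 reads c1=1 → after 2×micro: 2 ⇒ (c0=-1, c1=1, c2=2)

first divergence at macro-step: 1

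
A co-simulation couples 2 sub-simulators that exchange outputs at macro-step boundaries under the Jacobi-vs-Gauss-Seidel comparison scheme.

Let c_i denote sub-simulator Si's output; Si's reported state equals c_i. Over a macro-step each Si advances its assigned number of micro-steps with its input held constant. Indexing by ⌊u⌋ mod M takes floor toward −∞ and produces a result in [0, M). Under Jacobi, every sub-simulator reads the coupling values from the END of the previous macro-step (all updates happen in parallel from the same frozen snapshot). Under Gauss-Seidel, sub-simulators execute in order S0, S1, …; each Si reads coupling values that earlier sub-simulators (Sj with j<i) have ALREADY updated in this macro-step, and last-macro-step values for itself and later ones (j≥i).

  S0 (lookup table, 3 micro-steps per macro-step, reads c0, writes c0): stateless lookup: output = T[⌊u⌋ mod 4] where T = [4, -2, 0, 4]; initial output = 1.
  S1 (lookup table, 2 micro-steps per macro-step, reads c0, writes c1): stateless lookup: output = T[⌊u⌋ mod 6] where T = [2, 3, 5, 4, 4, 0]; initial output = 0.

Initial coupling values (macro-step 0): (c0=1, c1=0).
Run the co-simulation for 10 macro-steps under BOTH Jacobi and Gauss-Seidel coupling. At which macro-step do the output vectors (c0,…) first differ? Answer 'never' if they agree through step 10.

first divergence at macro-step: 1

[Jacobi] macro 1: S0 reads c0=1 → after 3×micro: -2; S1 reads c0=1 → after 2×micro: 3 ⇒ (c0=-2, c1=3)
[Jacobi] macro 2: S0 reads c0=-2 → after 3×micro: 0; S1 reads c0=-2 → after 2×micro: 4 ⇒ (c0=0, c1=4)
[Jacobi] macro 3: S0 reads c0=0 → after 3×micro: 4; S1 reads c0=0 → after 2×micro: 2 ⇒ (c0=4, c1=2)
[Jacobi] macro 4: S0 reads c0=4 → after 3×micro: 4; S1 reads c0=4 → after 2×micro: 4 ⇒ (c0=4, c1=4)
[Jacobi] macro 5: S0 reads c0=4 → after 3×micro: 4; S1 reads c0=4 → after 2×micro: 4 ⇒ (c0=4, c1=4)
[Jacobi] macro 6: S0 reads c0=4 → after 3×micro: 4; S1 reads c0=4 → after 2×micro: 4 ⇒ (c0=4, c1=4)
[Jacobi] macro 7: S0 reads c0=4 → after 3×micro: 4; S1 reads c0=4 → after 2×micro: 4 ⇒ (c0=4, c1=4)
[Jacobi] macro 8: S0 reads c0=4 → after 3×micro: 4; S1 reads c0=4 → after 2×micro: 4 ⇒ (c0=4, c1=4)
[Jacobi] macro 9: S0 reads c0=4 → after 3×micro: 4; S1 reads c0=4 → after 2×micro: 4 ⇒ (c0=4, c1=4)
[Jacobi] macro 10: S0 reads c0=4 → after 3×micro: 4; S1 reads c0=4 → after 2×micro: 4 ⇒ (c0=4, c1=4)
[Gauss-Seidel] macro 1: S0 reads c0=1 → after 3×micro: -2; S1 reads c0=-2 → after 2×micro: 4 ⇒ (c0=-2, c1=4)
[Gauss-Seidel] macro 2: S0 reads c0=-2 → after 3×micro: 0; S1 reads c0=0 → after 2×micro: 2 ⇒ (c0=0, c1=2)
[Gauss-Seidel] macro 3: S0 reads c0=0 → after 3×micro: 4; S1 reads c0=4 → after 2×micro: 4 ⇒ (c0=4, c1=4)
[Gauss-Seidel] macro 4: S0 reads c0=4 → after 3×micro: 4; S1 reads c0=4 → after 2×micro: 4 ⇒ (c0=4, c1=4)
[Gauss-Seidel] macro 5: S0 reads c0=4 → after 3×micro: 4; S1 reads c0=4 → after 2×micro: 4 ⇒ (c0=4, c1=4)
[Gauss-Seidel] macro 6: S0 reads c0=4 → after 3×micro: 4; S1 reads c0=4 → after 2×micro: 4 ⇒ (c0=4, c1=4)
[Gauss-Seidel] macro 7: S0 reads c0=4 → after 3×micro: 4; S1 reads c0=4 → after 2×micro: 4 ⇒ (c0=4, c1=4)
[Gauss-Seidel] macro 8: S0 reads c0=4 → after 3×micro: 4; S1 reads c0=4 → after 2×micro: 4 ⇒ (c0=4, c1=4)
[Gauss-Seidel] macro 9: S0 reads c0=4 → after 3×micro: 4; S1 reads c0=4 → after 2×micro: 4 ⇒ (c0=4, c1=4)
[Gauss-Seidel] macro 10: S0 reads c0=4 → after 3×micro: 4; S1 reads c0=4 → after 2×micro: 4 ⇒ (c0=4, c1=4)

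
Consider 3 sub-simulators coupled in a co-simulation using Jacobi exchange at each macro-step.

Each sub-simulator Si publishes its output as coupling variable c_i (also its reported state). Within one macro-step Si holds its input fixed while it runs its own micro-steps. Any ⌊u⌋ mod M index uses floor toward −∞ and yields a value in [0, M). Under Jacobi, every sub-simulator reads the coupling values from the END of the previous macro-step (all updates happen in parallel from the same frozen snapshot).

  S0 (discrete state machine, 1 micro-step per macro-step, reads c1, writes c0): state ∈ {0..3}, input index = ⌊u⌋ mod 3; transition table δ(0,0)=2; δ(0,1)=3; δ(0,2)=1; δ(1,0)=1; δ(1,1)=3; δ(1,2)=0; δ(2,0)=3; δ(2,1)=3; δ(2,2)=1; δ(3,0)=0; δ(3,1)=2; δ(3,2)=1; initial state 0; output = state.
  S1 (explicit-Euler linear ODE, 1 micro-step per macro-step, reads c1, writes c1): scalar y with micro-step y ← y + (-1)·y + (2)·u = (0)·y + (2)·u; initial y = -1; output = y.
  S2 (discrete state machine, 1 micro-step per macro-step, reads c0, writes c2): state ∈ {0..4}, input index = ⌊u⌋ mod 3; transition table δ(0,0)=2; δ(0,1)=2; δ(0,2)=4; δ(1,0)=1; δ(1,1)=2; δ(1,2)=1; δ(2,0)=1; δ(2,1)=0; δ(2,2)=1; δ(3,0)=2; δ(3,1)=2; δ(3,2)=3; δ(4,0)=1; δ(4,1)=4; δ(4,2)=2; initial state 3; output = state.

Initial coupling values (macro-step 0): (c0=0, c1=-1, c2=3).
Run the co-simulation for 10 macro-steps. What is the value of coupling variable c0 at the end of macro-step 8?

c0 at macro-step 8 = 3

macro 1: S0 reads c1=-1 → after 1×micro: 1; S1 reads c1=-1 → after 1×micro: -2; S2 reads c0=0 → after 1×micro: 2 ⇒ (c0=1, c1=-2, c2=2)
macro 2: S0 reads c1=-2 → after 1×micro: 3; S1 reads c1=-2 → after 1×micro: -4; S2 reads c0=1 → after 1×micro: 0 ⇒ (c0=3, c1=-4, c2=0)
macro 3: S0 reads c1=-4 → after 1×micro: 1; S1 reads c1=-4 → after 1×micro: -8; S2 reads c0=3 → after 1×micro: 2 ⇒ (c0=1, c1=-8, c2=2)
macro 4: S0 reads c1=-8 → after 1×micro: 3; S1 reads c1=-8 → after 1×micro: -16; S2 reads c0=1 → after 1×micro: 0 ⇒ (c0=3, c1=-16, c2=0)
macro 5: S0 reads c1=-16 → after 1×micro: 1; S1 reads c1=-16 → after 1×micro: -32; S2 reads c0=3 → after 1×micro: 2 ⇒ (c0=1, c1=-32, c2=2)
macro 6: S0 reads c1=-32 → after 1×micro: 3; S1 reads c1=-32 → after 1×micro: -64; S2 reads c0=1 → after 1×micro: 0 ⇒ (c0=3, c1=-64, c2=0)
macro 7: S0 reads c1=-64 → after 1×micro: 1; S1 reads c1=-64 → after 1×micro: -128; S2 reads c0=3 → after 1×micro: 2 ⇒ (c0=1, c1=-128, c2=2)
macro 8: S0 reads c1=-128 → after 1×micro: 3; S1 reads c1=-128 → after 1×micro: -256; S2 reads c0=1 → after 1×micro: 0 ⇒ (c0=3, c1=-256, c2=0)
macro 9: S0 reads c1=-256 → after 1×micro: 1; S1 reads c1=-256 → after 1×micro: -512; S2 reads c0=3 → after 1×micro: 2 ⇒ (c0=1, c1=-512, c2=2)
macro 10: S0 reads c1=-512 → after 1×micro: 3; S1 reads c1=-512 → after 1×micro: -1024; S2 reads c0=1 → after 1×micro: 0 ⇒ (c0=3, c1=-1024, c2=0)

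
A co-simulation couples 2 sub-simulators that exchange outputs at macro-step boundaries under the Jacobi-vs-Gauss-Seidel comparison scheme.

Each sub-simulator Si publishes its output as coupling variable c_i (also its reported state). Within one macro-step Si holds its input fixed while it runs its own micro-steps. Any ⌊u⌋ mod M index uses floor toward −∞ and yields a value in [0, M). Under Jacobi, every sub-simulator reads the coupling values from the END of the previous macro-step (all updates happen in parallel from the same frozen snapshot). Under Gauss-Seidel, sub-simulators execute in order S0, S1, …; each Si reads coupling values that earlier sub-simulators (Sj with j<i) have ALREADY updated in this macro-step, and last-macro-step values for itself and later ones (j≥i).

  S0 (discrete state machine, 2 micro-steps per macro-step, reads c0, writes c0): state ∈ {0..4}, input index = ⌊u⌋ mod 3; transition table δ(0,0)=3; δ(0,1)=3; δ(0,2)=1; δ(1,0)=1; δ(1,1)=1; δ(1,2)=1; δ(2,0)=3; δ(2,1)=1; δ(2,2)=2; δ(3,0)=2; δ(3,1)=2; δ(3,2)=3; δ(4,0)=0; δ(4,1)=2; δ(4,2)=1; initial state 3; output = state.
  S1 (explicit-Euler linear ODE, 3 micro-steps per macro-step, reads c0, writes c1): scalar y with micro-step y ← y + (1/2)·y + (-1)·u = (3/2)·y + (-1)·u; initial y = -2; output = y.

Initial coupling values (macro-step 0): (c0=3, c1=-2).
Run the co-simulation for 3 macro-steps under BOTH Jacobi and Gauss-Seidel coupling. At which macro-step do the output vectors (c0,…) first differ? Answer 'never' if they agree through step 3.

[Jacobi] macro 1: S0 reads c0=3 → after 2×micro: 3; S1 reads c0=3 → after 3×micro: -21 ⇒ (c0=3, c1=-21)
[Jacobi] macro 2: S0 reads c0=3 → after 2×micro: 3; S1 reads c0=3 → after 3×micro: -681/8 ⇒ (c0=3, c1=-681/8)
[Jacobi] macro 3: S0 reads c0=3 → after 2×micro: 3; S1 reads c0=3 → after 3×micro: -19299/64 ⇒ (c0=3, c1=-19299/64)
[Gauss-Seidel] macro 1: S0 reads c0=3 → after 2×micro: 3; S1 reads c0=3 → after 3×micro: -21 ⇒ (c0=3, c1=-21)
[Gauss-Seidel] macro 2: S0 reads c0=3 → after 2×micro: 3; S1 reads c0=3 → after 3×micro: -681/8 ⇒ (c0=3, c1=-681/8)
[Gauss-Seidel] macro 3: S0 reads c0=3 → after 2×micro: 3; S1 reads c0=3 → after 3×micro: -19299/64 ⇒ (c0=3, c1=-19299/64)

first divergence at macro-step: never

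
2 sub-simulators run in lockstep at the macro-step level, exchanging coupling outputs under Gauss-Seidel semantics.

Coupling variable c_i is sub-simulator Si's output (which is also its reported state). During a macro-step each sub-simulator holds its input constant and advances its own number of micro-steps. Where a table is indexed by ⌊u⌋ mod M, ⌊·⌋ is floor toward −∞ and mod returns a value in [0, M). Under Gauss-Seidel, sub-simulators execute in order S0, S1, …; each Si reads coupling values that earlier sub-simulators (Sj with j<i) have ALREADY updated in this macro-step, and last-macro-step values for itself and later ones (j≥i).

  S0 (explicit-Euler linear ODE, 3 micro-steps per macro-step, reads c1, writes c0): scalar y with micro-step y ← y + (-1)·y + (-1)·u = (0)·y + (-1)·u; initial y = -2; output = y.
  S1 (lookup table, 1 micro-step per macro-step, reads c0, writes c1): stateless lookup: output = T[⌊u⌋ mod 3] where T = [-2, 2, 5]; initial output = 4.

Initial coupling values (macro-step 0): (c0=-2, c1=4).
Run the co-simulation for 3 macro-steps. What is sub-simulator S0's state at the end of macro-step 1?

S0 state at macro-step 1 = -4

macro 1: S0 reads c1=4 → after 3×micro: -4; S1 reads c0=-4 → after 1×micro: 5 ⇒ (c0=-4, c1=5)
macro 2: S0 reads c1=5 → after 3×micro: -5; S1 reads c0=-5 → after 1×micro: 2 ⇒ (c0=-5, c1=2)
macro 3: S0 reads c1=2 → after 3×micro: -2; S1 reads c0=-2 → after 1×micro: 2 ⇒ (c0=-2, c1=2)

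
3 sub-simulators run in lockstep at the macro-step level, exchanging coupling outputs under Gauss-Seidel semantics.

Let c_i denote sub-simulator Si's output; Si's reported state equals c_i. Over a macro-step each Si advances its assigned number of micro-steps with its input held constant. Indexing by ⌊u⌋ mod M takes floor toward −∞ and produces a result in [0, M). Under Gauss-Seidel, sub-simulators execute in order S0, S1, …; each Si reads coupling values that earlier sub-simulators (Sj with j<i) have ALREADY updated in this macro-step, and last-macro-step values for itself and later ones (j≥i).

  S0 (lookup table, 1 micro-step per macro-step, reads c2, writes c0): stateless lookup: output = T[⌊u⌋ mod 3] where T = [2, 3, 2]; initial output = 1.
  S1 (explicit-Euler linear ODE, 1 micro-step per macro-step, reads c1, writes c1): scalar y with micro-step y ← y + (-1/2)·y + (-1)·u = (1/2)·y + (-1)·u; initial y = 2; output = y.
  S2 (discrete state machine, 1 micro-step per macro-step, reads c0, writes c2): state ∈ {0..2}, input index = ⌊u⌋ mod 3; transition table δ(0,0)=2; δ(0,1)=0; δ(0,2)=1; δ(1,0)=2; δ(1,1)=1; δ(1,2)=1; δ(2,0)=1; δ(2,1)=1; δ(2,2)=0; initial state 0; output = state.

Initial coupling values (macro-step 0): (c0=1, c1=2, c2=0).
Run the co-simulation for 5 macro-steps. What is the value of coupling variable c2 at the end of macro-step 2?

macro 1: S0 reads c2=0 → after 1×micro: 2; S1 reads c1=2 → after 1×micro: -1; S2 reads c0=2 → after 1×micro: 1 ⇒ (c0=2, c1=-1, c2=1)
macro 2: S0 reads c2=1 → after 1×micro: 3; S1 reads c1=-1 → after 1×micro: 1/2; S2 reads c0=3 → after 1×micro: 2 ⇒ (c0=3, c1=1/2, c2=2)
macro 3: S0 reads c2=2 → after 1×micro: 2; S1 reads c1=1/2 → after 1×micro: -1/4; S2 reads c0=2 → after 1×micro: 0 ⇒ (c0=2, c1=-1/4, c2=0)
macro 4: S0 reads c2=0 → after 1×micro: 2; S1 reads c1=-1/4 → after 1×micro: 1/8; S2 reads c0=2 → after 1×micro: 1 ⇒ (c0=2, c1=1/8, c2=1)
macro 5: S0 reads c2=1 → after 1×micro: 3; S1 reads c1=1/8 → after 1×micro: -1/16; S2 reads c0=3 → after 1×micro: 2 ⇒ (c0=3, c1=-1/16, c2=2)

c2 at macro-step 2 = 2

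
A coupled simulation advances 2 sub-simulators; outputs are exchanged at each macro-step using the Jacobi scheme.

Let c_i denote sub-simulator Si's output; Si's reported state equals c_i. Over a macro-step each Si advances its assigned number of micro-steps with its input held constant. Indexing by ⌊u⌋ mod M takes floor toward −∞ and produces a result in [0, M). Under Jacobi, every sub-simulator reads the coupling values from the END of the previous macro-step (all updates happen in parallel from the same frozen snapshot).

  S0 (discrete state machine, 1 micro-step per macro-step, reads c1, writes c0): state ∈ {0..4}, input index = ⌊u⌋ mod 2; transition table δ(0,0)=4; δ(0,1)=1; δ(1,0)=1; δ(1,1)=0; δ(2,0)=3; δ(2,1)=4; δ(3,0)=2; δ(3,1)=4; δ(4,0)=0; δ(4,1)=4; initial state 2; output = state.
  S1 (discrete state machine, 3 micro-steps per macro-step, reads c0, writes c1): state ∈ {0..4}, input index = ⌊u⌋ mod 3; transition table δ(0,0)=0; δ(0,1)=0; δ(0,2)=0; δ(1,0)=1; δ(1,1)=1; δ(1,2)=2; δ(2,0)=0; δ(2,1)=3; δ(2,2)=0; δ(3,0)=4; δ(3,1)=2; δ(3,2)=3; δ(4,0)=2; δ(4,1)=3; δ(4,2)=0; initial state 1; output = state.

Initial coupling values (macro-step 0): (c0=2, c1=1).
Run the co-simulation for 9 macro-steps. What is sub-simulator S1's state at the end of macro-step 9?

macro 1: S0 reads c1=1 → after 1×micro: 4; S1 reads c0=2 → after 3×micro: 0 ⇒ (c0=4, c1=0)
macro 2: S0 reads c1=0 → after 1×micro: 0; S1 reads c0=4 → after 3×micro: 0 ⇒ (c0=0, c1=0)
macro 3: S0 reads c1=0 → after 1×micro: 4; S1 reads c0=0 → after 3×micro: 0 ⇒ (c0=4, c1=0)
macro 4: S0 reads c1=0 → after 1×micro: 0; S1 reads c0=4 → after 3×micro: 0 ⇒ (c0=0, c1=0)
macro 5: S0 reads c1=0 → after 1×micro: 4; S1 reads c0=0 → after 3×micro: 0 ⇒ (c0=4, c1=0)
macro 6: S0 reads c1=0 → after 1×micro: 0; S1 reads c0=4 → after 3×micro: 0 ⇒ (c0=0, c1=0)
macro 7: S0 reads c1=0 → after 1×micro: 4; S1 reads c0=0 → after 3×micro: 0 ⇒ (c0=4, c1=0)
macro 8: S0 reads c1=0 → after 1×micro: 0; S1 reads c0=4 → after 3×micro: 0 ⇒ (c0=0, c1=0)
macro 9: S0 reads c1=0 → after 1×micro: 4; S1 reads c0=0 → after 3×micro: 0 ⇒ (c0=4, c1=0)

S1 state at macro-step 9 = 0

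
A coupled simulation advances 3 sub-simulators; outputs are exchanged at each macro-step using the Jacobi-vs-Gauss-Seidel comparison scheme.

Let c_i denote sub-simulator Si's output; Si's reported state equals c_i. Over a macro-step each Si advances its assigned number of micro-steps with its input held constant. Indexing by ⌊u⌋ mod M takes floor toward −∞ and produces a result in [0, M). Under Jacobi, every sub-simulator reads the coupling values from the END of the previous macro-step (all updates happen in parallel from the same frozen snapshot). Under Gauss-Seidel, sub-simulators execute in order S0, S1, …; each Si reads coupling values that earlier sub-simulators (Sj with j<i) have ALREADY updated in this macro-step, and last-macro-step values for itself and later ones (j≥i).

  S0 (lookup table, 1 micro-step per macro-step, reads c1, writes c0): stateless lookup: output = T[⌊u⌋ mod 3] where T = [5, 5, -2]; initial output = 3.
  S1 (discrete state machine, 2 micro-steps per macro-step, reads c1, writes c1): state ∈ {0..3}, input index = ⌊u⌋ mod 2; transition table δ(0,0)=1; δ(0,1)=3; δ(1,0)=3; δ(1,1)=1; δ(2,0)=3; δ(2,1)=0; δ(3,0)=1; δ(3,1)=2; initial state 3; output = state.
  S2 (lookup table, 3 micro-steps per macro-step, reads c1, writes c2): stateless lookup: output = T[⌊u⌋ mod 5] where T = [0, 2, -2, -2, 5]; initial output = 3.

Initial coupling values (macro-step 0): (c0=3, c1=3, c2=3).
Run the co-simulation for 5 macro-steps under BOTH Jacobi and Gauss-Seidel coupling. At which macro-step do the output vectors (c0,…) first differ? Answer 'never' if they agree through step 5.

first divergence at macro-step: 1

[Jacobi] macro 1: S0 reads c1=3 → after 1×micro: 5; S1 reads c1=3 → after 2×micro: 0; S2 reads c1=3 → after 3×micro: -2 ⇒ (c0=5, c1=0, c2=-2)
[Jacobi] macro 2: S0 reads c1=0 → after 1×micro: 5; S1 reads c1=0 → after 2×micro: 3; S2 reads c1=0 → after 3×micro: 0 ⇒ (c0=5, c1=3, c2=0)
[Jacobi] macro 3: S0 reads c1=3 → after 1×micro: 5; S1 reads c1=3 → after 2×micro: 0; S2 reads c1=3 → after 3×micro: -2 ⇒ (c0=5, c1=0, c2=-2)
[Jacobi] macro 4: S0 reads c1=0 → after 1×micro: 5; S1 reads c1=0 → after 2×micro: 3; S2 reads c1=0 → after 3×micro: 0 ⇒ (c0=5, c1=3, c2=0)
[Jacobi] macro 5: S0 reads c1=3 → after 1×micro: 5; S1 reads c1=3 → after 2×micro: 0; S2 reads c1=3 → after 3×micro: -2 ⇒ (c0=5, c1=0, c2=-2)
[Gauss-Seidel] macro 1: S0 reads c1=3 → after 1×micro: 5; S1 reads c1=3 → after 2×micro: 0; S2 reads c1=0 → after 3×micro: 0 ⇒ (c0=5, c1=0, c2=0)
[Gauss-Seidel] macro 2: S0 reads c1=0 → after 1×micro: 5; S1 reads c1=0 → after 2×micro: 3; S2 reads c1=3 → after 3×micro: -2 ⇒ (c0=5, c1=3, c2=-2)
[Gauss-Seidel] macro 3: S0 reads c1=3 → after 1×micro: 5; S1 reads c1=3 → after 2×micro: 0; S2 reads c1=0 → after 3×micro: 0 ⇒ (c0=5, c1=0, c2=0)
[Gauss-Seidel] macro 4: S0 reads c1=0 → after 1×micro: 5; S1 reads c1=0 → after 2×micro: 3; S2 reads c1=3 → after 3×micro: -2 ⇒ (c0=5, c1=3, c2=-2)
[Gauss-Seidel] macro 5: S0 reads c1=3 → after 1×micro: 5; S1 reads c1=3 → after 2×micro: 0; S2 reads c1=0 → after 3×micro: 0 ⇒ (c0=5, c1=0, c2=0)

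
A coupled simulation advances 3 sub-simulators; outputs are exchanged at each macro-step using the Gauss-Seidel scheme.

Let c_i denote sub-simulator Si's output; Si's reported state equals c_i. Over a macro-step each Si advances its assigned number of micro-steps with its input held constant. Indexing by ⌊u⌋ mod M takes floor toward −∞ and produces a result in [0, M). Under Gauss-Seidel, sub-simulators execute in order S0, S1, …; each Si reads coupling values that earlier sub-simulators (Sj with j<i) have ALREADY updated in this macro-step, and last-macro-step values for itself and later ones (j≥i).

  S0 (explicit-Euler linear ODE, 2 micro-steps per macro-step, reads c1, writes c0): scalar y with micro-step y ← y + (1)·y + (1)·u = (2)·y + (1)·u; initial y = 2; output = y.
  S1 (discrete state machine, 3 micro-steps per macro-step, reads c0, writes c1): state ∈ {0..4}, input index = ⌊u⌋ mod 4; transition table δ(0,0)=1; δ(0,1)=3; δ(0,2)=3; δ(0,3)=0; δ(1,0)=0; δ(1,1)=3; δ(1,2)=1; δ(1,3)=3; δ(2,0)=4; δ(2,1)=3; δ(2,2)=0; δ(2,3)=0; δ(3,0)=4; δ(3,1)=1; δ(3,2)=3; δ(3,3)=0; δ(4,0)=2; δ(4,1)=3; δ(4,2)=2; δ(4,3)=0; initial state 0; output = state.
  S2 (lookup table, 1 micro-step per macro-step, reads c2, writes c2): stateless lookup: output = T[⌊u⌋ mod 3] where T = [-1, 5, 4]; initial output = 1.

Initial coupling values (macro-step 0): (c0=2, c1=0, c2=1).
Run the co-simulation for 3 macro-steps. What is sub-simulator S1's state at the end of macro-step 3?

macro 1: S0 reads c1=0 → after 2×micro: 8; S1 reads c0=8 → after 3×micro: 1; S2 reads c2=1 → after 1×micro: 5 ⇒ (c0=8, c1=1, c2=5)
macro 2: S0 reads c1=1 → after 2×micro: 35; S1 reads c0=35 → after 3×micro: 0; S2 reads c2=5 → after 1×micro: 4 ⇒ (c0=35, c1=0, c2=4)
macro 3: S0 reads c1=0 → after 2×micro: 140; S1 reads c0=140 → after 3×micro: 1; S2 reads c2=4 → after 1×micro: 5 ⇒ (c0=140, c1=1, c2=5)

S1 state at macro-step 3 = 1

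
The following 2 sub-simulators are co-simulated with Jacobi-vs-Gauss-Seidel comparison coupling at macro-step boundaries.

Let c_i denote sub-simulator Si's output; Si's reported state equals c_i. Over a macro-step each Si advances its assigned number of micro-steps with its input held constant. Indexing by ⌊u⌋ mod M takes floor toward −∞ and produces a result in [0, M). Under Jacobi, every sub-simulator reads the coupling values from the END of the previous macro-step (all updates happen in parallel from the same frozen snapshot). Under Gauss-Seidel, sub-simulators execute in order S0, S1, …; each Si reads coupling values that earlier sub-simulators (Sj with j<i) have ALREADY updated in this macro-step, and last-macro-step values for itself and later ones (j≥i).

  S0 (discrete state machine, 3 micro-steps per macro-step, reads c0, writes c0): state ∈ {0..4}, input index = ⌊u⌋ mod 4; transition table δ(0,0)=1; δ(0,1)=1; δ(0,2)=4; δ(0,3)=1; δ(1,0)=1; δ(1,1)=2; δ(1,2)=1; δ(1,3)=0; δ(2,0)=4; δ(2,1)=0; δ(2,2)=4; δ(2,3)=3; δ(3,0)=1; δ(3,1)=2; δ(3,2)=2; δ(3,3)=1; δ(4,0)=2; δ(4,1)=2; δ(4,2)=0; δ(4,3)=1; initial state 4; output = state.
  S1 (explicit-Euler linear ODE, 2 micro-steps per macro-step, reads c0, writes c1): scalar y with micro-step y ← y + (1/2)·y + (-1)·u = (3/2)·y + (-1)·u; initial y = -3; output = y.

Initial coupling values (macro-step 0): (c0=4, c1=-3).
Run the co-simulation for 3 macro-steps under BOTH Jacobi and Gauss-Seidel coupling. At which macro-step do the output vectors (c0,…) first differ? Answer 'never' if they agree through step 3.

[Jacobi] macro 1: S0 reads c0=4 → after 3×micro: 2; S1 reads c0=4 → after 2×micro: -67/4 ⇒ (c0=2, c1=-67/4)
[Jacobi] macro 2: S0 reads c0=2 → after 3×micro: 4; S1 reads c0=2 → after 2×micro: -683/16 ⇒ (c0=4, c1=-683/16)
[Jacobi] macro 3: S0 reads c0=4 → after 3×micro: 2; S1 reads c0=4 → after 2×micro: -6787/64 ⇒ (c0=2, c1=-6787/64)
[Gauss-Seidel] macro 1: S0 reads c0=4 → after 3×micro: 2; S1 reads c0=2 → after 2×micro: -47/4 ⇒ (c0=2, c1=-47/4)
[Gauss-Seidel] macro 2: S0 reads c0=2 → after 3×micro: 4; S1 reads c0=4 → after 2×micro: -583/16 ⇒ (c0=4, c1=-583/16)
[Gauss-Seidel] macro 3: S0 reads c0=4 → after 3×micro: 2; S1 reads c0=2 → after 2×micro: -5567/64 ⇒ (c0=2, c1=-5567/64)

first divergence at macro-step: 1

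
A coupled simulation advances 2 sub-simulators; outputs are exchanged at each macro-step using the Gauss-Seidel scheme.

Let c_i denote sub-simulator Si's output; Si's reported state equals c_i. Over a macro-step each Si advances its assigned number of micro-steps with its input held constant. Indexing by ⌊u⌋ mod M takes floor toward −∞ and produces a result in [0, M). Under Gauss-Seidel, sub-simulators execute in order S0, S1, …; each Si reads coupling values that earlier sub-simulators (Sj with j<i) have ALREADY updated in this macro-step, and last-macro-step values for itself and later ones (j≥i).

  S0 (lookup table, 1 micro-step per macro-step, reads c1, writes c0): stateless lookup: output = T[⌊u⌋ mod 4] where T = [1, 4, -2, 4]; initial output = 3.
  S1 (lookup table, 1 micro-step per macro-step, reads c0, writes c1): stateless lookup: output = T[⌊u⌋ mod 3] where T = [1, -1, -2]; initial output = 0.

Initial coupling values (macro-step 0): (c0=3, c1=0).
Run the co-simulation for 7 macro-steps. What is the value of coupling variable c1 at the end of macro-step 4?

macro 1: S0 reads c1=0 → after 1×micro: 1; S1 reads c0=1 → after 1×micro: -1 ⇒ (c0=1, c1=-1)
macro 2: S0 reads c1=-1 → after 1×micro: 4; S1 reads c0=4 → after 1×micro: -1 ⇒ (c0=4, c1=-1)
macro 3: S0 reads c1=-1 → after 1×micro: 4; S1 reads c0=4 → after 1×micro: -1 ⇒ (c0=4, c1=-1)
macro 4: S0 reads c1=-1 → after 1×micro: 4; S1 reads c0=4 → after 1×micro: -1 ⇒ (c0=4, c1=-1)
macro 5: S0 reads c1=-1 → after 1×micro: 4; S1 reads c0=4 → after 1×micro: -1 ⇒ (c0=4, c1=-1)
macro 6: S0 reads c1=-1 → after 1×micro: 4; S1 reads c0=4 → after 1×micro: -1 ⇒ (c0=4, c1=-1)
macro 7: S0 reads c1=-1 → after 1×micro: 4; S1 reads c0=4 → after 1×micro: -1 ⇒ (c0=4, c1=-1)

c1 at macro-step 4 = -1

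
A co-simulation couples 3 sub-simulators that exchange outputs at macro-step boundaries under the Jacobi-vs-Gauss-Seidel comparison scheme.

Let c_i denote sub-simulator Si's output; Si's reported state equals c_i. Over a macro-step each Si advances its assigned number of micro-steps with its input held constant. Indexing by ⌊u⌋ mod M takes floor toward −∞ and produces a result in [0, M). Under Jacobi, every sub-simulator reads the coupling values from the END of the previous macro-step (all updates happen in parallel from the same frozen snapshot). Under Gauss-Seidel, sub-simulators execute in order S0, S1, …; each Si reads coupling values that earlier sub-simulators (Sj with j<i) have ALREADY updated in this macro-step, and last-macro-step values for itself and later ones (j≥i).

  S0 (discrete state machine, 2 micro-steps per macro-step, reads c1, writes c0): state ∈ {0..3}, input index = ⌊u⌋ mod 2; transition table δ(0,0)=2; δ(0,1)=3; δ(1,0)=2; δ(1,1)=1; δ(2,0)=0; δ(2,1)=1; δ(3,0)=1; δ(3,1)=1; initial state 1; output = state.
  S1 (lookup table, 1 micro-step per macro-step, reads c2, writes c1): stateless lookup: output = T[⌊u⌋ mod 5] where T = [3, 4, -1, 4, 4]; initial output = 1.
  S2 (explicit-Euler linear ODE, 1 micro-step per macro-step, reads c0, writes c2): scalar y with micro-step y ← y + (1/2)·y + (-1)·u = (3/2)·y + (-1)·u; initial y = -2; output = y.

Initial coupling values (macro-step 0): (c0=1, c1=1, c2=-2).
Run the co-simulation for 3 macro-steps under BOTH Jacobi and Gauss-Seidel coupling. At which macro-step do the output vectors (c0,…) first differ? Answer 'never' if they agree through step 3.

[Jacobi] macro 1: S0 reads c1=1 → after 2×micro: 1; S1 reads c2=-2 → after 1×micro: 4; S2 reads c0=1 → after 1×micro: -4 ⇒ (c0=1, c1=4, c2=-4)
[Jacobi] macro 2: S0 reads c1=4 → after 2×micro: 0; S1 reads c2=-4 → after 1×micro: 4; S2 reads c0=1 → after 1×micro: -7 ⇒ (c0=0, c1=4, c2=-7)
[Jacobi] macro 3: S0 reads c1=4 → after 2×micro: 0; S1 reads c2=-7 → after 1×micro: 4; S2 reads c0=0 → after 1×micro: -21/2 ⇒ (c0=0, c1=4, c2=-21/2)
[Gauss-Seidel] macro 1: S0 reads c1=1 → after 2×micro: 1; S1 reads c2=-2 → after 1×micro: 4; S2 reads c0=1 → after 1×micro: -4 ⇒ (c0=1, c1=4, c2=-4)
[Gauss-Seidel] macro 2: S0 reads c1=4 → after 2×micro: 0; S1 reads c2=-4 → after 1×micro: 4; S2 reads c0=0 → after 1×micro: -6 ⇒ (c0=0, c1=4, c2=-6)
[Gauss-Seidel] macro 3: S0 reads c1=4 → after 2×micro: 0; S1 reads c2=-6 → after 1×micro: 4; S2 reads c0=0 → after 1×micro: -9 ⇒ (c0=0, c1=4, c2=-9)

first divergence at macro-step: 2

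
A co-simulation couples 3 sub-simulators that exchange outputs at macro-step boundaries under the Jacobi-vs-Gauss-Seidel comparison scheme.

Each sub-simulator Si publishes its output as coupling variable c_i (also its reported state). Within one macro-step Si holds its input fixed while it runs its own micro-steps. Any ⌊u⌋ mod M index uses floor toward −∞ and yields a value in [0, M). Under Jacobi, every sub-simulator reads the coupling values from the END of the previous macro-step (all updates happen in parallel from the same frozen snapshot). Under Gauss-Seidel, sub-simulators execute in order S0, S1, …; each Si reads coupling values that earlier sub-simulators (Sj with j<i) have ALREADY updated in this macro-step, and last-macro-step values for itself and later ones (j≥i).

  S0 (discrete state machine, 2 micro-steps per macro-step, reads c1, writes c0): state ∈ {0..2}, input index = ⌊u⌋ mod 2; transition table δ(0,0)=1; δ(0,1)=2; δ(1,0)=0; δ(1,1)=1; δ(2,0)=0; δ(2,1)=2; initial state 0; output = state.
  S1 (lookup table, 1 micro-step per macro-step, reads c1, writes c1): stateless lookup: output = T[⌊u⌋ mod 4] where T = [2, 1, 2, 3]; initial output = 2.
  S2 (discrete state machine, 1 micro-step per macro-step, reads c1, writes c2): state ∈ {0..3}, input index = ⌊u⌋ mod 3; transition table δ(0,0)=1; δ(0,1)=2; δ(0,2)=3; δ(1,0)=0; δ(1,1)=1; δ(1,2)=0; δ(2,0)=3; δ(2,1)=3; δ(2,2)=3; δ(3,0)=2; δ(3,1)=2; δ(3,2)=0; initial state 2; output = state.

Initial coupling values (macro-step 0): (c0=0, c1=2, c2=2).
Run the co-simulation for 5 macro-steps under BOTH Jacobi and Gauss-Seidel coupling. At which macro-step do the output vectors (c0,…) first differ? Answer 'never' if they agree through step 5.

first divergence at macro-step: never

[Jacobi] macro 1: S0 reads c1=2 → after 2×micro: 0; S1 reads c1=2 → after 1×micro: 2; S2 reads c1=2 → after 1×micro: 3 ⇒ (c0=0, c1=2, c2=3)
[Jacobi] macro 2: S0 reads c1=2 → after 2×micro: 0; S1 reads c1=2 → after 1×micro: 2; S2 reads c1=2 → after 1×micro: 0 ⇒ (c0=0, c1=2, c2=0)
[Jacobi] macro 3: S0 reads c1=2 → after 2×micro: 0; S1 reads c1=2 → after 1×micro: 2; S2 reads c1=2 → after 1×micro: 3 ⇒ (c0=0, c1=2, c2=3)
[Jacobi] macro 4: S0 reads c1=2 → after 2×micro: 0; S1 reads c1=2 → after 1×micro: 2; S2 reads c1=2 → after 1×micro: 0 ⇒ (c0=0, c1=2, c2=0)
[Jacobi] macro 5: S0 reads c1=2 → after 2×micro: 0; S1 reads c1=2 → after 1×micro: 2; S2 reads c1=2 → after 1×micro: 3 ⇒ (c0=0, c1=2, c2=3)
[Gauss-Seidel] macro 1: S0 reads c1=2 → after 2×micro: 0; S1 reads c1=2 → after 1×micro: 2; S2 reads c1=2 → after 1×micro: 3 ⇒ (c0=0, c1=2, c2=3)
[Gauss-Seidel] macro 2: S0 reads c1=2 → after 2×micro: 0; S1 reads c1=2 → after 1×micro: 2; S2 reads c1=2 → after 1×micro: 0 ⇒ (c0=0, c1=2, c2=0)
[Gauss-Seidel] macro 3: S0 reads c1=2 → after 2×micro: 0; S1 reads c1=2 → after 1×micro: 2; S2 reads c1=2 → after 1×micro: 3 ⇒ (c0=0, c1=2, c2=3)
[Gauss-Seidel] macro 4: S0 reads c1=2 → after 2×micro: 0; S1 reads c1=2 → after 1×micro: 2; S2 reads c1=2 → after 1×micro: 0 ⇒ (c0=0, c1=2, c2=0)
[Gauss-Seidel] macro 5: S0 reads c1=2 → after 2×micro: 0; S1 reads c1=2 → after 1×micro: 2; S2 reads c1=2 → after 1×micro: 3 ⇒ (c0=0, c1=2, c2=3)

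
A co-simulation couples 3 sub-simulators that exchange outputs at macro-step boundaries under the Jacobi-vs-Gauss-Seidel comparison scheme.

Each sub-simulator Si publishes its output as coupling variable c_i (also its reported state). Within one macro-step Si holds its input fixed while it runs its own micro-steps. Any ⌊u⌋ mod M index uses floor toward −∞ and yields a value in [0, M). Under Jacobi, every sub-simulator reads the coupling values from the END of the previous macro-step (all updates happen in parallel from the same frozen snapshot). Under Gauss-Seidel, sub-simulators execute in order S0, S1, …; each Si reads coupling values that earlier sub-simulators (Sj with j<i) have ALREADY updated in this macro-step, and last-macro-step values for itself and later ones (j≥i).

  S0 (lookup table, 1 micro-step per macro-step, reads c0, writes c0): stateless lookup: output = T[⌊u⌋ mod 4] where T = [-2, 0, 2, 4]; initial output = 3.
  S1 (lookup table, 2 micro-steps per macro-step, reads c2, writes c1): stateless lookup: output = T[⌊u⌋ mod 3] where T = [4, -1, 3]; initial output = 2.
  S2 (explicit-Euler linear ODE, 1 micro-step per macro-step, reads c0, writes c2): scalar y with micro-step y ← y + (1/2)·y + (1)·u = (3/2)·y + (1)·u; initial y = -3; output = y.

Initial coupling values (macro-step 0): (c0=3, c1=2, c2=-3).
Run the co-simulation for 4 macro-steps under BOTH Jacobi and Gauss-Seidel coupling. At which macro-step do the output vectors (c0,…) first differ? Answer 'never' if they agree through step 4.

first divergence at macro-step: 1

[Jacobi] macro 1: S0 reads c0=3 → after 1×micro: 4; S1 reads c2=-3 → after 2×micro: 4; S2 reads c0=3 → after 1×micro: -3/2 ⇒ (c0=4, c1=4, c2=-3/2)
[Jacobi] macro 2: S0 reads c0=4 → after 1×micro: -2; S1 reads c2=-3/2 → after 2×micro: -1; S2 reads c0=4 → after 1×micro: 7/4 ⇒ (c0=-2, c1=-1, c2=7/4)
[Jacobi] macro 3: S0 reads c0=-2 → after 1×micro: 2; S1 reads c2=7/4 → after 2×micro: -1; S2 reads c0=-2 → after 1×micro: 5/8 ⇒ (c0=2, c1=-1, c2=5/8)
[Jacobi] macro 4: S0 reads c0=2 → after 1×micro: 2; S1 reads c2=5/8 → after 2×micro: 4; S2 reads c0=2 → after 1×micro: 47/16 ⇒ (c0=2, c1=4, c2=47/16)
[Gauss-Seidel] macro 1: S0 reads c0=3 → after 1×micro: 4; S1 reads c2=-3 → after 2×micro: 4; S2 reads c0=4 → after 1×micro: -1/2 ⇒ (c0=4, c1=4, c2=-1/2)
[Gauss-Seidel] macro 2: S0 reads c0=4 → after 1×micro: -2; S1 reads c2=-1/2 → after 2×micro: 3; S2 reads c0=-2 → after 1×micro: -11/4 ⇒ (c0=-2, c1=3, c2=-11/4)
[Gauss-Seidel] macro 3: S0 reads c0=-2 → after 1×micro: 2; S1 reads c2=-11/4 → after 2×micro: 4; S2 reads c0=2 → after 1×micro: -17/8 ⇒ (c0=2, c1=4, c2=-17/8)
[Gauss-Seidel] macro 4: S0 reads c0=2 → after 1×micro: 2; S1 reads c2=-17/8 → after 2×micro: 4; S2 reads c0=2 → after 1×micro: -19/16 ⇒ (c0=2, c1=4, c2=-19/16)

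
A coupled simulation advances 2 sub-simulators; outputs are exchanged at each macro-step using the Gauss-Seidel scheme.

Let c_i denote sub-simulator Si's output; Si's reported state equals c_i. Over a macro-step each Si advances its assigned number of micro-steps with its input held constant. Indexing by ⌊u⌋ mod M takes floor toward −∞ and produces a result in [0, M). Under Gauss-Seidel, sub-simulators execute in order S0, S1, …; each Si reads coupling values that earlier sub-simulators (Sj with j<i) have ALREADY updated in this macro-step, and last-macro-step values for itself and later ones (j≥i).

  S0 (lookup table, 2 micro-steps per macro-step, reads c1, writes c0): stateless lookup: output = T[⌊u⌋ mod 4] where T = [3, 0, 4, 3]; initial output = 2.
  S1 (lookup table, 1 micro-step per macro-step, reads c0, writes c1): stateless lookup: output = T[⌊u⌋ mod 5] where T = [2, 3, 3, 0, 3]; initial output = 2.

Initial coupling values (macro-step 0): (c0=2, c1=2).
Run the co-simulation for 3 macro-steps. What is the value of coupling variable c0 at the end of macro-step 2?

c0 at macro-step 2 = 3

macro 1: S0 reads c1=2 → after 2×micro: 4; S1 reads c0=4 → after 1×micro: 3 ⇒ (c0=4, c1=3)
macro 2: S0 reads c1=3 → after 2×micro: 3; S1 reads c0=3 → after 1×micro: 0 ⇒ (c0=3, c1=0)
macro 3: S0 reads c1=0 → after 2×micro: 3; S1 reads c0=3 → after 1×micro: 0 ⇒ (c0=3, c1=0)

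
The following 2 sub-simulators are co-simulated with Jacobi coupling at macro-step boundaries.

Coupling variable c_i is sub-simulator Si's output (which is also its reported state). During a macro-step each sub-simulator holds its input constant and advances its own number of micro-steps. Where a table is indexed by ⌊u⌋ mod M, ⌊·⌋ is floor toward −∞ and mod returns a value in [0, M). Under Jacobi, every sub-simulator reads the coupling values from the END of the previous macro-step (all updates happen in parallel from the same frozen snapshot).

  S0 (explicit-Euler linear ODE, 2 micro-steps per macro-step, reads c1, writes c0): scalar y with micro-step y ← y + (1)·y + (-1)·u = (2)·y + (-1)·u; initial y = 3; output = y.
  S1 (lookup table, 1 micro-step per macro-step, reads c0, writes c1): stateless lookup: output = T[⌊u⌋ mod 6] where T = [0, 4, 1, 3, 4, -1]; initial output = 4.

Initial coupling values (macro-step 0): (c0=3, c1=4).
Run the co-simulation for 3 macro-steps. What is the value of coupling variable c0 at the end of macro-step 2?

macro 1: S0 reads c1=4 → after 2×micro: 0; S1 reads c0=3 → after 1×micro: 3 ⇒ (c0=0, c1=3)
macro 2: S0 reads c1=3 → after 2×micro: -9; S1 reads c0=0 → after 1×micro: 0 ⇒ (c0=-9, c1=0)
macro 3: S0 reads c1=0 → after 2×micro: -36; S1 reads c0=-9 → after 1×micro: 3 ⇒ (c0=-36, c1=3)

c0 at macro-step 2 = -9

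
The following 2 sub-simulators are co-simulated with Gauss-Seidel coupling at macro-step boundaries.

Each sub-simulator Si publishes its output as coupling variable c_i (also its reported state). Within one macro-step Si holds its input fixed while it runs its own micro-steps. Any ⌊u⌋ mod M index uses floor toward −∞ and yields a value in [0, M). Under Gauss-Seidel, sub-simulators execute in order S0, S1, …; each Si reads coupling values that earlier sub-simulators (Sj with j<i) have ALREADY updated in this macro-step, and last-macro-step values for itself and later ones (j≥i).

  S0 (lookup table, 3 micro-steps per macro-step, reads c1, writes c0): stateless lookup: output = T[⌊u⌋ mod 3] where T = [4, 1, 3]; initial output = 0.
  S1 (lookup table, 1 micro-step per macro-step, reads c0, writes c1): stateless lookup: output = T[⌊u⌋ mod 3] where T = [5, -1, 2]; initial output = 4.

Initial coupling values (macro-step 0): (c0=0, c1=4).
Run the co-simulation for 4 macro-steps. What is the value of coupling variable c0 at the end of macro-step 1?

c0 at macro-step 1 = 1

macro 1: S0 reads c1=4 → after 3×micro: 1; S1 reads c0=1 → after 1×micro: -1 ⇒ (c0=1, c1=-1)
macro 2: S0 reads c1=-1 → after 3×micro: 3; S1 reads c0=3 → after 1×micro: 5 ⇒ (c0=3, c1=5)
macro 3: S0 reads c1=5 → after 3×micro: 3; S1 reads c0=3 → after 1×micro: 5 ⇒ (c0=3, c1=5)
macro 4: S0 reads c1=5 → after 3×micro: 3; S1 reads c0=3 → after 1×micro: 5 ⇒ (c0=3, c1=5)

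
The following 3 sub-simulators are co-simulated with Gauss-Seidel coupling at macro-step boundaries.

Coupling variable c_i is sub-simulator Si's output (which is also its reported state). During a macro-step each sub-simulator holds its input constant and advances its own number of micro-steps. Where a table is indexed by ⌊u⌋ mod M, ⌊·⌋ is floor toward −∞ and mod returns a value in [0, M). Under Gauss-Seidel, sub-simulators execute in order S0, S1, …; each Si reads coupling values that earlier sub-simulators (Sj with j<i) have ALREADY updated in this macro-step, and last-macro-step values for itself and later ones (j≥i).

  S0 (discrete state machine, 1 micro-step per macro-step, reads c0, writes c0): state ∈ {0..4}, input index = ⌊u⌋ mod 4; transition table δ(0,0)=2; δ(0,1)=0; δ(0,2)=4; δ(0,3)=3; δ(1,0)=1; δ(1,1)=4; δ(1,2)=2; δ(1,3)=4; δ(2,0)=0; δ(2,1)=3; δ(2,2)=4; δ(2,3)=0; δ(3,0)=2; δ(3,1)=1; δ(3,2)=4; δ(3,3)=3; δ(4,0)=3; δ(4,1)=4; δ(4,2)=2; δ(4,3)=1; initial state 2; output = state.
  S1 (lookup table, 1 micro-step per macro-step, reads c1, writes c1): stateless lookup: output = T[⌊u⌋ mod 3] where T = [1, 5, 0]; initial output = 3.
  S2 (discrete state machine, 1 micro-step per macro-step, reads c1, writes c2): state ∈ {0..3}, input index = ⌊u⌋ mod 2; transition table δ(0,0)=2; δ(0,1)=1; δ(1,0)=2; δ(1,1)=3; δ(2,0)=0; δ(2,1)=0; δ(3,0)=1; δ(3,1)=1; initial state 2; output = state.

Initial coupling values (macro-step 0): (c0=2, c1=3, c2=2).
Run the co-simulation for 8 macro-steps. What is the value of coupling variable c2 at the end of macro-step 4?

c2 at macro-step 4 = 0

macro 1: S0 reads c0=2 → after 1×micro: 4; S1 reads c1=3 → after 1×micro: 1; S2 reads c1=1 → after 1×micro: 0 ⇒ (c0=4, c1=1, c2=0)
macro 2: S0 reads c0=4 → after 1×micro: 3; S1 reads c1=1 → after 1×micro: 5; S2 reads c1=5 → after 1×micro: 1 ⇒ (c0=3, c1=5, c2=1)
macro 3: S0 reads c0=3 → after 1×micro: 3; S1 reads c1=5 → after 1×micro: 0; S2 reads c1=0 → after 1×micro: 2 ⇒ (c0=3, c1=0, c2=2)
macro 4: S0 reads c0=3 → after 1×micro: 3; S1 reads c1=0 → after 1×micro: 1; S2 reads c1=1 → after 1×micro: 0 ⇒ (c0=3, c1=1, c2=0)
macro 5: S0 reads c0=3 → after 1×micro: 3; S1 reads c1=1 → after 1×micro: 5; S2 reads c1=5 → after 1×micro: 1 ⇒ (c0=3, c1=5, c2=1)
macro 6: S0 reads c0=3 → after 1×micro: 3; S1 reads c1=5 → after 1×micro: 0; S2 reads c1=0 → after 1×micro: 2 ⇒ (c0=3, c1=0, c2=2)
macro 7: S0 reads c0=3 → after 1×micro: 3; S1 reads c1=0 → after 1×micro: 1; S2 reads c1=1 → after 1×micro: 0 ⇒ (c0=3, c1=1, c2=0)
macro 8: S0 reads c0=3 → after 1×micro: 3; S1 reads c1=1 → after 1×micro: 5; S2 reads c1=5 → after 1×micro: 1 ⇒ (c0=3, c1=5, c2=1)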